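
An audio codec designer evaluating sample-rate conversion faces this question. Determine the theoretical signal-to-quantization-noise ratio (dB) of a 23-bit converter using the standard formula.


Theoretical SNR for a full-scale sinusoid:
SNR = 6.02 * N + 1.76
    = 6.02 * 23 + 1.76
    = 138.46 + 1.76
    = 140.22 dB

140.22 dB


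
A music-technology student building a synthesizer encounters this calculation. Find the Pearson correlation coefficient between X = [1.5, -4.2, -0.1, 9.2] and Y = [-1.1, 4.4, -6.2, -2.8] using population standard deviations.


Pearson correlation coefficient (population):
r = cov(X,Y) / (std(X) * std(Y))
Mean X = 1.6, Mean Y = -1.425
Cov(X,Y) = -9.0375
Std(X) = 4.855409, Std(Y) = 3.831693
r = -0.4858

-0.4858


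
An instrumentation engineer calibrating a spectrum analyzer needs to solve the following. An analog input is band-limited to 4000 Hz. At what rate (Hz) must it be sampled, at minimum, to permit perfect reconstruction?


The Nyquist rate is twice the maximum frequency component.
fs_min = 2 * fmax
      = 2 * 4000
      = 8000 Hz

8000


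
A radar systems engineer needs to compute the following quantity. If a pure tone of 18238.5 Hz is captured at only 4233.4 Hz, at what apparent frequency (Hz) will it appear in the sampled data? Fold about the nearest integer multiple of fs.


Compute the nearest integer multiple of fs to the signal:
n = round(18238.5 / 4233.4) = 4
f_alias = |18238.5 - 4 * 4233.4|
        = |18238.5 - 16933.6|
        = 1304.9 Hz

1304.9


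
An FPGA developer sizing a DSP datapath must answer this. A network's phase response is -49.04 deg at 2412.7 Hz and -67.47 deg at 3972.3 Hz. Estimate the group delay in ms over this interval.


Group delay from phase difference:
tau = -d(phi)/d(omega)
d(phi) = -18.43 deg = -0.321664 rad
d(omega) = 2*pi*(3972.3 - 2412.7) = 9799.2558 rad/s
tau = -(-0.321664) / 9799.2558
    = 0.0328 ms

0.0328 ms


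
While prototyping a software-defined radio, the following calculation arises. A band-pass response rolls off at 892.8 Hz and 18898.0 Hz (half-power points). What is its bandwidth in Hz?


Bandwidth is the difference of -3dB frequencies:
BW = f_high - f_low
   = 18898.0 - 892.8
   = 18005.2 Hz

18005.2 Hz


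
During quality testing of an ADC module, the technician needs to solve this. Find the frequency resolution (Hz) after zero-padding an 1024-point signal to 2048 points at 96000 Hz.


Frequency resolution after zero-padding:
N_padded = 1024 * 2 = 2048
df = fs / N_padded
   = 96000 / 2048
   = 46.875 Hz

46.875 Hz


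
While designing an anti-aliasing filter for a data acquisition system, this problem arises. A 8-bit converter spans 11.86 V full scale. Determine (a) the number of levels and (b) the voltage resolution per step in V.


Step 1 — number of quantization levels:
L = 2^N = 2^8 = 256

Step 2 — LSB step size:
delta = Vfs / L
      = 11.86 / 256
      = 0.04632812 V

Levels = 256; step size = 0.04632812 V


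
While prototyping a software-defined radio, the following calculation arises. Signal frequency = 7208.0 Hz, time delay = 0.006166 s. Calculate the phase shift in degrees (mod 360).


Phase shift from frequency and time delay:
phi = 360 * f * t_delay
    = 360 * 7208.0 * 0.006166
    = 16000.03 degrees
    mod 360 = 160.03 degrees

160.03 degrees


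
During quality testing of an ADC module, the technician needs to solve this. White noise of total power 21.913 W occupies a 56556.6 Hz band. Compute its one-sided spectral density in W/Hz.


Power spectral density:
PSD = P / BW
    = 21.913 / 56556.6
    = 0.00038745 W/Hz

0.00038745 W/Hz


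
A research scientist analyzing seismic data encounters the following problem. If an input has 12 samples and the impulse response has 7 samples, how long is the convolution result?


Linear convolution output length:
L = N + M - 1
  = 12 + 7 - 1
  = 18 samples

18


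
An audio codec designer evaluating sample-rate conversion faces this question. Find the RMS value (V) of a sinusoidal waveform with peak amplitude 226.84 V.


RMS voltage for a sinusoidal waveform:
V_rms = V_peak / sqrt(2)
      = 226.84 / 1.414214
      = 160.4 V

160.4 V


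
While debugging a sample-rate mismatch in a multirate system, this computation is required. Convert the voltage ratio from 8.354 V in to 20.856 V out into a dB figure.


Voltage gain in dB:
G = 20 * log10(Vout / Vin)
  = 20 * log10(20.856 / 8.354)
  = 20 * log10(2.496529)
  = 20 * 0.397337
  = 7.95 dB

7.95 dB


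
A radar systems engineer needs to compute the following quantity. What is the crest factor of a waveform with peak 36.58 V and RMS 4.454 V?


Crest factor is the ratio of peak to RMS:
CF = V_peak / V_rms
   = 36.58 / 4.454
   = 8.2128

8.2128


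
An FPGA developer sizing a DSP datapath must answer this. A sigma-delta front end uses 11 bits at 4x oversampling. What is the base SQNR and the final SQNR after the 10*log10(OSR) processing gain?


Step 1 — baseline SQNR at Nyquist:
SQNR_base = 6.02*N + 1.76
          = 6.02*11 + 1.76
          = 67.98 dB

Step 2 — oversampling processing gain:
G = 10*log10(OSR) = 10*log10(4) = 6.02 dB

Step 3 — total:
SQNR_total = 67.98 + 6.02 = 74.0 dB

Base SQNR = 67.98 dB; oversampled SQNR = 74.0 dB


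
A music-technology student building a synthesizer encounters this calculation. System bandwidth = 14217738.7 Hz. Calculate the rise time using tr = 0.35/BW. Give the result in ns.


Rise time from bandwidth relationship:
tr = 0.35 / BW
   = 0.35 / 14217738.7
   = 2.461713549e-08 s
   = 24.6171 ns

24.6171 ns


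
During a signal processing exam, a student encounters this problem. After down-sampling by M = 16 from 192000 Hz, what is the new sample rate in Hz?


Decimation reduces the sample rate:
fs_out = fs_in / M
       = 192000 / 16
       = 12000.0 Hz

12000.0 Hz


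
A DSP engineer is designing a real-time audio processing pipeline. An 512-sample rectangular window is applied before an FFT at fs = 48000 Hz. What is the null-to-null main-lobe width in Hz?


Main lobe width for a rectangular window:
Width = 2 * fs / N
      = 2 * 48000 / 512
      = 96000 / 512
      = 187.5 Hz

187.5 Hz


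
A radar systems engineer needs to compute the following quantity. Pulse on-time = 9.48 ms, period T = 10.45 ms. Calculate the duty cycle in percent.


Duty cycle as a percentage:
DC = (t_on / T) * 100
   = (9.48 / 10.45) * 100
   = 0.907177 * 100
   = 90.72 %

90.72 %


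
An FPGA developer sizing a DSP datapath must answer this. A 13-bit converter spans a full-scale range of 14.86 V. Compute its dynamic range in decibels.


Dynamic range from full-scale to LSB:
V_min = V_max / 2^bits = 14.86 / 2^13
DR = 20 * log10(V_max / V_min)
   = 20 * log10(2^13)
   = 20 * 13 * log10(2)
   = 78.27 dB

78.27 dB


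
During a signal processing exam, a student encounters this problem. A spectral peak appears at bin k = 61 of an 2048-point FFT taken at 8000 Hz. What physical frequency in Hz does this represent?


Frequency of DFT bin k:
f_k = k * fs / N
    = 61 * 8000 / 2048
    = 488000 / 2048
    = 238.281 Hz

238.281 Hz


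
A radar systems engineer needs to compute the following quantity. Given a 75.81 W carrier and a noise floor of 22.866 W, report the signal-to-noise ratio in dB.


SNR in decibels:
SNR = 10 * log10(Ps / Pn)
    = 10 * log10(75.81 / 22.866)
    = 10 * log10(3.3154)
    = 10 * 0.5205
    = 5.21 dB

5.21 dB


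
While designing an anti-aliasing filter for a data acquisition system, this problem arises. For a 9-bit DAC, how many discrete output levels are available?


Number of quantization levels = 2^N
= 2^9
= 512

512


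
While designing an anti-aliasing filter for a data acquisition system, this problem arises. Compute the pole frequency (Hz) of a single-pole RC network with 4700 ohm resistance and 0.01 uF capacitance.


Cutoff frequency of a first-order RC filter:
fc = 1 / (2 * pi * R * C)
C = 0.01 uF = 1e-08 F
fc = 1 / (2 * pi * 4700 * 1e-08)
   = 1 / 0.00029530970943744
   = 3386.275385 Hz

3386.275385 Hz


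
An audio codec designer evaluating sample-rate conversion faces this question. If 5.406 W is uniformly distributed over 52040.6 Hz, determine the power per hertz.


Power spectral density:
PSD = P / BW
    = 5.406 / 52040.6
    = 0.00010388 W/Hz

0.00010388 W/Hz


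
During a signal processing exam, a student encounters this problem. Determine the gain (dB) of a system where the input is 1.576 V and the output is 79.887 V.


Voltage gain in dB:
G = 20 * log10(Vout / Vin)
  = 20 * log10(79.887 / 1.576)
  = 20 * log10(50.689721)
  = 20 * 1.70492
  = 34.1 dB

34.1 dB


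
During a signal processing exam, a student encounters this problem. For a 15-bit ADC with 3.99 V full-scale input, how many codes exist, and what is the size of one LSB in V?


Step 1 — number of quantization levels:
L = 2^N = 2^15 = 32768

Step 2 — LSB step size:
delta = Vfs / L
      = 3.99 / 32768
      = 0.00012177 V

Levels = 32768; step size = 0.00012177 V


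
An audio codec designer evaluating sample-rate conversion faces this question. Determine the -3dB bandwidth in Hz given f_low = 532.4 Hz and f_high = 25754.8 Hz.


Bandwidth is the difference of -3dB frequencies:
BW = f_high - f_low
   = 25754.8 - 532.4
   = 25222.4 Hz

25222.4 Hz


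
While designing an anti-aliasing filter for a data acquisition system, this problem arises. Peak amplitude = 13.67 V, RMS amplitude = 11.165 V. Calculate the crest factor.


Crest factor is the ratio of peak to RMS:
CF = V_peak / V_rms
   = 13.67 / 11.165
   = 1.2244

1.2244


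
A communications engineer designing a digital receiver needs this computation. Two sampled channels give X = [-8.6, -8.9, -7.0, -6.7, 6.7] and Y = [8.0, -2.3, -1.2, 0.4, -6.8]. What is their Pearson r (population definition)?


Pearson correlation coefficient (population):
r = cov(X,Y) / (std(X) * std(Y))
Mean X = -4.9, Mean Y = -0.38
Cov(X,Y) = -19.496
Std(X) = 5.863446, Std(Y) = 4.825101
r = -0.6891

-0.6891


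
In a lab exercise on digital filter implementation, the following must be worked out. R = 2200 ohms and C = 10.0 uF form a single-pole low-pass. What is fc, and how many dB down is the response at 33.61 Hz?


Step 1 — cutoff frequency:
fc = 1 / (2*pi*R*C)
C = 10.0 uF = 1e-05 F
fc = 1 / (2*pi*2200*1e-05)
   = 7.23432 Hz

Step 2 — magnitude at f = 33.61 Hz:
|H(f)| = 1 / sqrt(1 + (f/fc)^2)
f/fc = 33.61 / 7.23432 = 4.64591
|H| = 1 / sqrt(1 + 21.58448) = 0.2104238
|H|_dB = 20*log10(0.2104238) = -13.54 dB

fc = 7.23432 Hz; |H(33.61 Hz)| = -13.54 dB


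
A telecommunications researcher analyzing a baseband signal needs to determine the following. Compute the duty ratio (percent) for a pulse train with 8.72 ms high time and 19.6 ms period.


Duty cycle as a percentage:
DC = (t_on / T) * 100
   = (8.72 / 19.6) * 100
   = 0.444898 * 100
   = 44.49 %

44.49 %


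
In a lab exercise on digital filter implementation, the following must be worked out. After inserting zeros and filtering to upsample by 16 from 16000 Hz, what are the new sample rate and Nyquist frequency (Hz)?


Step 1 — output sample rate after interpolation by L:
fs_out = L * fs_in = 16 * 16000 = 256000 Hz

Step 2 — Nyquist frequency of the output stream:
f_Nyq = fs_out / 2 = 256000 / 2 = 128000.0 Hz

fs_out = 256000 Hz; f_Nyquist = 128000.0 Hz


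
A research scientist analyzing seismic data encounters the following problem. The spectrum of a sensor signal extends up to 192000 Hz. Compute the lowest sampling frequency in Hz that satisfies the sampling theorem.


The Nyquist rate is twice the maximum frequency component.
fs_min = 2 * fmax
      = 2 * 192000
      = 384000 Hz

384000


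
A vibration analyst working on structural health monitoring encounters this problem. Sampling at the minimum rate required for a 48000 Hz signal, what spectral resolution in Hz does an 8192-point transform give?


Step 1 — Nyquist sampling rate:
fs = 2 * fmax = 2 * 48000 = 96000 Hz

Step 2 — DFT bin spacing:
df = fs / N = 96000 / 8192 = 11.7188 Hz

11.7188 Hz


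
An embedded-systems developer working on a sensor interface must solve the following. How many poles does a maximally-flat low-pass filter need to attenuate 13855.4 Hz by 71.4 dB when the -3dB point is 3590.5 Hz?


Butterworth filter order formula:
n = log10(10^(A/10) - 1) / (2 * log10(f_stop/f_pass))
10^(71.4/10) - 1 = 13803841.646
f_stop/f_pass = 13855.4 / 3590.5 = 3.8589
n = 6.0873 -> ceil = 7

7


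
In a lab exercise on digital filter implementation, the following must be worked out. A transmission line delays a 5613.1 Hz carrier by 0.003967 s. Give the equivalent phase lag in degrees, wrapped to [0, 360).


Phase shift from frequency and time delay:
phi = 360 * f * t_delay
    = 360 * 5613.1 * 0.003967
    = 8016.18 degrees
    mod 360 = 96.18 degrees

96.18 degrees


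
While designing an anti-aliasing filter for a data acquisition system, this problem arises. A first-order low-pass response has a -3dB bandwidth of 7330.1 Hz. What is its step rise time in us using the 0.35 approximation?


Rise time from bandwidth relationship:
tr = 0.35 / BW
   = 0.35 / 7330.1
   = 4.77483254e-05 s
   = 47.7483 us

47.7483 us


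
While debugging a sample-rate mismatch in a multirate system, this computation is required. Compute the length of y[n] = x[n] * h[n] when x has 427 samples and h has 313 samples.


Linear convolution output length:
L = N + M - 1
  = 427 + 313 - 1
  = 739 samples

739


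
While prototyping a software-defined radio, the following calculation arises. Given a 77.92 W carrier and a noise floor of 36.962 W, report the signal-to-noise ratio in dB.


SNR in decibels:
SNR = 10 * log10(Ps / Pn)
    = 10 * log10(77.92 / 36.962)
    = 10 * log10(2.1081)
    = 10 * 0.3239
    = 3.24 dB

3.24 dB


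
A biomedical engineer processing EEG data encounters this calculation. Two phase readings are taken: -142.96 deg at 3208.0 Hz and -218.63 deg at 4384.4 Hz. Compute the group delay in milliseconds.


Group delay from phase difference:
tau = -d(phi)/d(omega)
d(phi) = -75.67 deg = -1.320691 rad
d(omega) = 2*pi*(4384.4 - 3208.0) = 7391.5392 rad/s
tau = -(-1.320691) / 7391.5392
    = 0.1787 ms

0.1787 ms


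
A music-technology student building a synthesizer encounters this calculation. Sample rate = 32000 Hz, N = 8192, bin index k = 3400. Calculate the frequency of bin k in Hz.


Frequency of DFT bin k:
f_k = k * fs / N
    = 3400 * 32000 / 8192
    = 108800000 / 8192
    = 13281.25 Hz

13281.25 Hz


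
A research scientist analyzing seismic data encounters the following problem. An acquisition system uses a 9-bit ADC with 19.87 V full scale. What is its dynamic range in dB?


Dynamic range from full-scale to LSB:
V_min = V_max / 2^bits = 19.87 / 2^9
DR = 20 * log10(V_max / V_min)
   = 20 * log10(2^9)
   = 20 * 9 * log10(2)
   = 54.19 dB

54.19 dB


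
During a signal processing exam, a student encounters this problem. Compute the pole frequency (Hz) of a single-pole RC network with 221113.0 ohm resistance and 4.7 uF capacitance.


Cutoff frequency of a first-order RC filter:
fc = 1 / (2 * pi * R * C)
C = 4.7 uF = 4.7e-06 F
fc = 1 / (2 * pi * 221113.0 * 4.7e-06)
   = 1 / 6.5296815782841
   = 0.153147 Hz

0.153147 Hz


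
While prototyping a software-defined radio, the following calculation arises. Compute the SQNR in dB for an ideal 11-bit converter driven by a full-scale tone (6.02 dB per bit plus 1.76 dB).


Theoretical SNR for a full-scale sinusoid:
SNR = 6.02 * N + 1.76
    = 6.02 * 11 + 1.76
    = 66.22 + 1.76
    = 67.98 dB

67.98 dB


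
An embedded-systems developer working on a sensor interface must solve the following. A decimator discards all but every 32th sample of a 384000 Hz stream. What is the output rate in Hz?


Decimation reduces the sample rate:
fs_out = fs_in / M
       = 384000 / 32
       = 12000.0 Hz

12000.0 Hz


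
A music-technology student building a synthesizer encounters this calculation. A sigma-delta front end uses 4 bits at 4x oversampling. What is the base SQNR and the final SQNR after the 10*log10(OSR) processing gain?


Step 1 — baseline SQNR at Nyquist:
SQNR_base = 6.02*N + 1.76
          = 6.02*4 + 1.76
          = 25.84 dB

Step 2 — oversampling processing gain:
G = 10*log10(OSR) = 10*log10(4) = 6.02 dB

Step 3 — total:
SQNR_total = 25.84 + 6.02 = 31.86 dB

Base SQNR = 25.84 dB; oversampled SQNR = 31.86 dB


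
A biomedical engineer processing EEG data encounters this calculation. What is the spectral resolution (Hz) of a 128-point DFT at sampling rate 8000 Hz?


DFT frequency resolution:
df = fs / N
   = 8000 / 128
   = 62.5 Hz

62.5 Hz


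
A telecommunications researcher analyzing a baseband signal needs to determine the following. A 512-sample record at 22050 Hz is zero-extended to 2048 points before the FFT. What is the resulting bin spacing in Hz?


Frequency resolution after zero-padding:
N_padded = 512 * 4 = 2048
df = fs / N_padded
   = 22050 / 2048
   = 10.7666 Hz

10.7666 Hz


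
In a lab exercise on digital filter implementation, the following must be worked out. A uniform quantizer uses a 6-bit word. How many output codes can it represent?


Number of quantization levels = 2^N
= 2^6
= 64

64


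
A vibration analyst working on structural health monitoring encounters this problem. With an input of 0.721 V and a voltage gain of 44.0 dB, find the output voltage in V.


Output voltage from dB gain:
V_out = V_in * 10^(gain_dB / 20)
      = 0.721 * 10^(44.0 / 20)
      = 0.721 * 158.489319
      = 114.2708 V

114.2708 V


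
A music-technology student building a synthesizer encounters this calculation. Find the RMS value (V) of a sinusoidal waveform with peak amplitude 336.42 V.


RMS voltage for a sinusoidal waveform:
V_rms = V_peak / sqrt(2)
      = 336.42 / 1.414214
      = 237.885 V

237.885 V


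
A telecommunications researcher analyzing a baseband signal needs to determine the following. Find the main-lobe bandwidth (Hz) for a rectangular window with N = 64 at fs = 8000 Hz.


Main lobe width for a rectangular window:
Width = 2 * fs / N
      = 2 * 8000 / 64
      = 16000 / 64
      = 250.0 Hz

250.0 Hz


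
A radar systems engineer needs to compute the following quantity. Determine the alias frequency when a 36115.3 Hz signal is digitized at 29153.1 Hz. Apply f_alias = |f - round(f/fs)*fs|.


Compute the nearest integer multiple of fs to the signal:
n = round(36115.3 / 29153.1) = 1
f_alias = |36115.3 - 1 * 29153.1|
        = |36115.3 - 29153.1|
        = 6962.2 Hz

6962.2


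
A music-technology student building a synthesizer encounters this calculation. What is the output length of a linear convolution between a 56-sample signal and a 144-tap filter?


Linear convolution output length:
L = N + M - 1
  = 56 + 144 - 1
  = 199 samples

199


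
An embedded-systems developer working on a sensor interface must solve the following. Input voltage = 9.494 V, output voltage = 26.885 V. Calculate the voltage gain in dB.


Voltage gain in dB:
G = 20 * log10(Vout / Vin)
  = 20 * log10(26.885 / 9.494)
  = 20 * log10(2.831788)
  = 20 * 0.452061
  = 9.04 dB

9.04 dB


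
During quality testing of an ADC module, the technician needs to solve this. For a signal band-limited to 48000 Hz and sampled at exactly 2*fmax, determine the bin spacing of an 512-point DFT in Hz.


Step 1 — Nyquist sampling rate:
fs = 2 * fmax = 2 * 48000 = 96000 Hz

Step 2 — DFT bin spacing:
df = fs / N = 96000 / 512 = 187.5 Hz

187.5 Hz


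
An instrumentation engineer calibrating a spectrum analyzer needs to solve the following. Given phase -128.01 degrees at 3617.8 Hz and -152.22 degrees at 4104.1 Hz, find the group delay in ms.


Group delay from phase difference:
tau = -d(phi)/d(omega)
d(phi) = -24.21 deg = -0.422544 rad
d(omega) = 2*pi*(4104.1 - 3617.8) = 3055.513 rad/s
tau = -(-0.422544) / 3055.513
    = 0.1383 ms

0.1383 ms


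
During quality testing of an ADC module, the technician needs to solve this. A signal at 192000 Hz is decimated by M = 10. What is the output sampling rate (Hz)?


Decimation reduces the sample rate:
fs_out = fs_in / M
       = 192000 / 10
       = 19200.0 Hz

19200.0 Hz


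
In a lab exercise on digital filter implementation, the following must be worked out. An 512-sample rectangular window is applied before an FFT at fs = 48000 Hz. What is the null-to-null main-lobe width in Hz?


Main lobe width for a rectangular window:
Width = 2 * fs / N
      = 2 * 48000 / 512
      = 96000 / 512
      = 187.5 Hz

187.5 Hz


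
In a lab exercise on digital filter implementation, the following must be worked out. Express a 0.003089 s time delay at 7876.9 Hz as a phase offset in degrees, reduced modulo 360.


Phase shift from frequency and time delay:
phi = 360 * f * t_delay
    = 360 * 7876.9 * 0.003089
    = 8759.43 degrees
    mod 360 = 119.43 degrees

119.43 degrees


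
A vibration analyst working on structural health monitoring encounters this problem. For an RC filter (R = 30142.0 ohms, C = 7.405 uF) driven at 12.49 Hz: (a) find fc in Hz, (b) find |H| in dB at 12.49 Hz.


Step 1 — cutoff frequency:
fc = 1 / (2*pi*R*C)
C = 7.405 uF = 7.405e-06 F
fc = 1 / (2*pi*30142.0*7.405e-06)
   = 0.713055 Hz

Step 2 — magnitude at f = 12.49 Hz:
|H(f)| = 1 / sqrt(1 + (f/fc)^2)
f/fc = 12.49 / 0.713055 = 17.51618
|H| = 1 / sqrt(1 + 306.816562) = 0.0569973
|H|_dB = 20*log10(0.0569973) = -24.88 dB

fc = 0.713055 Hz; |H(12.49 Hz)| = -24.88 dB


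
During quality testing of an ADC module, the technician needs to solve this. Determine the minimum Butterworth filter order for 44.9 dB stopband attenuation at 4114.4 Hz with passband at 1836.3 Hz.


Butterworth filter order formula:
n = log10(10^(A/10) - 1) / (2 * log10(f_stop/f_pass))
10^(44.9/10) - 1 = 30901.9543
f_stop/f_pass = 4114.4 / 1836.3 = 2.2406
n = 6.4076 -> ceil = 7

7


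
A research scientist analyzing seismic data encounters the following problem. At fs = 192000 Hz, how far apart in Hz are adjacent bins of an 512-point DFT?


DFT frequency resolution:
df = fs / N
   = 192000 / 512
   = 375.0 Hz

375.0 Hz


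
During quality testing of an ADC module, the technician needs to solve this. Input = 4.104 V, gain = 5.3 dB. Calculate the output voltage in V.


Output voltage from dB gain:
V_out = V_in * 10^(gain_dB / 20)
      = 4.104 * 10^(5.3 / 20)
      = 4.104 * 1.840772
      = 7.5545 V

7.5545 V


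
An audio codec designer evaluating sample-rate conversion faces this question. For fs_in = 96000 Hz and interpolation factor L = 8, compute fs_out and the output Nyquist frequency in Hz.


Step 1 — output sample rate after interpolation by L:
fs_out = L * fs_in = 8 * 96000 = 768000 Hz

Step 2 — Nyquist frequency of the output stream:
f_Nyq = fs_out / 2 = 768000 / 2 = 384000.0 Hz

fs_out = 768000 Hz; f_Nyquist = 384000.0 Hz


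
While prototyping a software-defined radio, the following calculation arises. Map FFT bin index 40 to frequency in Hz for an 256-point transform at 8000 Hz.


Frequency of DFT bin k:
f_k = k * fs / N
    = 40 * 8000 / 256
    = 320000 / 256
    = 1250.0 Hz

1250.0 Hz


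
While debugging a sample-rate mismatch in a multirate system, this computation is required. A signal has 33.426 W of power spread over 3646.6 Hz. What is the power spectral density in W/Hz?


Power spectral density:
PSD = P / BW
    = 33.426 / 3646.6
    = 0.00916635 W/Hz

0.00916635 W/Hz


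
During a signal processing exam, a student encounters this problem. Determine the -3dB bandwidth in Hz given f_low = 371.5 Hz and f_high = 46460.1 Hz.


Bandwidth is the difference of -3dB frequencies:
BW = f_high - f_low
   = 46460.1 - 371.5
   = 46088.6 Hz

46088.6 Hz


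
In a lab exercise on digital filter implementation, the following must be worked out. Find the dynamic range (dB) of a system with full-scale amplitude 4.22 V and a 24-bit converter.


Dynamic range from full-scale to LSB:
V_min = V_max / 2^bits = 4.22 / 2^24
DR = 20 * log10(V_max / V_min)
   = 20 * log10(2^24)
   = 20 * 24 * log10(2)
   = 144.49 dB

144.49 dB


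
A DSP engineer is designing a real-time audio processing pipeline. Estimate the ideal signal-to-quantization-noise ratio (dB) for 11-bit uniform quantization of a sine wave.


Theoretical SNR for a full-scale sinusoid:
SNR = 6.02 * N + 1.76
    = 6.02 * 11 + 1.76
    = 66.22 + 1.76
    = 67.98 dB

67.98 dB


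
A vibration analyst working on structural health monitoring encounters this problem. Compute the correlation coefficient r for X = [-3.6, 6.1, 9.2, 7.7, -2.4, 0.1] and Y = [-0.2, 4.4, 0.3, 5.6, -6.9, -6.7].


Pearson correlation coefficient (population):
r = cov(X,Y) / (std(X) * std(Y))
Mean X = 2.85, Mean Y = -0.5833
Cov(X,Y) = 16.550833
Std(X) = 5.018881, Std(Y) = 4.852977
r = 0.6795

0.6795


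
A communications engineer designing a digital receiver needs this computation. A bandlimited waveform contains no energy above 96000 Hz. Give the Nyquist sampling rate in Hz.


The Nyquist rate is twice the maximum frequency component.
fs_min = 2 * fmax
      = 2 * 96000
      = 192000 Hz

192000


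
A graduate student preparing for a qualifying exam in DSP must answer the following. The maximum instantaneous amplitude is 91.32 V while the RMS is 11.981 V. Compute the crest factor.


Crest factor is the ratio of peak to RMS:
CF = V_peak / V_rms
   = 91.32 / 11.981
   = 7.6221

7.6221


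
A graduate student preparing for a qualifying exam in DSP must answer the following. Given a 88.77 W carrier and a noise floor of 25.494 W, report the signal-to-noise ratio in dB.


SNR in decibels:
SNR = 10 * log10(Ps / Pn)
    = 10 * log10(88.77 / 25.494)
    = 10 * log10(3.482)
    = 10 * 0.5418
    = 5.42 dB

5.42 dB


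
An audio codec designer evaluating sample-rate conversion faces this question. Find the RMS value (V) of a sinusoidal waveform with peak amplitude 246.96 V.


RMS voltage for a sinusoidal waveform:
V_rms = V_peak / sqrt(2)
      = 246.96 / 1.414214
      = 174.627 V

174.627 V


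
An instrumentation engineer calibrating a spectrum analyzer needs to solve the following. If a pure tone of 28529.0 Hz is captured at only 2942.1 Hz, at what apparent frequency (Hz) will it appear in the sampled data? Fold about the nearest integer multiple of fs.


Compute the nearest integer multiple of fs to the signal:
n = round(28529.0 / 2942.1) = 10
f_alias = |28529.0 - 10 * 2942.1|
        = |28529.0 - 29421.0|
        = 892.0 Hz

892.0


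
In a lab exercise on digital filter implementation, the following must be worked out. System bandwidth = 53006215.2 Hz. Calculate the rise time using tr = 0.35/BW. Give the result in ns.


Rise time from bandwidth relationship:
tr = 0.35 / BW
   = 0.35 / 53006215.2
   = 6.602999265e-09 s
   = 6.603 ns

6.603 ns


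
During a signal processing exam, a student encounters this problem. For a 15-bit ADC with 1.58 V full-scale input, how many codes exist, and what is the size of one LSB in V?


Step 1 — number of quantization levels:
L = 2^N = 2^15 = 32768

Step 2 — LSB step size:
delta = Vfs / L
      = 1.58 / 32768
      = 4.822e-05 V

Levels = 32768; step size = 4.822e-05 V


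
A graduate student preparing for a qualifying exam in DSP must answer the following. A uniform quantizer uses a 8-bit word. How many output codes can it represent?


Number of quantization levels = 2^N
= 2^8
= 256

256


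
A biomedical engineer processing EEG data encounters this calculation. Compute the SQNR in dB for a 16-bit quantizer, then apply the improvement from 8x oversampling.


Step 1 — baseline SQNR at Nyquist:
SQNR_base = 6.02*N + 1.76
          = 6.02*16 + 1.76
          = 98.08 dB

Step 2 — oversampling processing gain:
G = 10*log10(OSR) = 10*log10(8) = 9.03 dB

Step 3 — total:
SQNR_total = 98.08 + 9.03 = 107.11 dB

Base SQNR = 98.08 dB; oversampled SQNR = 107.11 dB


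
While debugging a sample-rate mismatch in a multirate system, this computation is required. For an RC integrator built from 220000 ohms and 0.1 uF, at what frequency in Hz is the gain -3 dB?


Cutoff frequency of a first-order RC filter:
fc = 1 / (2 * pi * R * C)
C = 0.1 uF = 1e-07 F
fc = 1 / (2 * pi * 220000 * 1e-07)
   = 1 / 0.13823007675795
   = 7.234316 Hz

7.234316 Hz


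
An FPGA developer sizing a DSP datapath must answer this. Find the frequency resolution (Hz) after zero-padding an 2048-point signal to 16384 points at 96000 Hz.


Frequency resolution after zero-padding:
N_padded = 2048 * 8 = 16384
df = fs / N_padded
   = 96000 / 16384
   = 5.8594 Hz

5.8594 Hz


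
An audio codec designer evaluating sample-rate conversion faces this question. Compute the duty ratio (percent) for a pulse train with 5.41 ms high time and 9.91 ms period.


Duty cycle as a percentage:
DC = (t_on / T) * 100
   = (5.41 / 9.91) * 100
   = 0.545913 * 100
   = 54.59 %

54.59 %


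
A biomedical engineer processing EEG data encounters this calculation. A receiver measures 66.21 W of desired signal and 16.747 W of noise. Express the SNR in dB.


SNR in decibels:
SNR = 10 * log10(Ps / Pn)
    = 10 * log10(66.21 / 16.747)
    = 10 * log10(3.9535)
    = 10 * 0.597
    = 5.97 dB

5.97 dB


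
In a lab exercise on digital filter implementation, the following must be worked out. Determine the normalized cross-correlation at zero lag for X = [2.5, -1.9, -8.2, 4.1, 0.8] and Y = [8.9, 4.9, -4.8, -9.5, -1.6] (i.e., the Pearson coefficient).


Pearson correlation coefficient (population):
r = cov(X,Y) / (std(X) * std(Y))
Mean X = -0.54, Mean Y = -0.42
Cov(X,Y) = 2.1872
Std(X) = 4.314904, Std(Y) = 6.605876
r = 0.0767

0.0767


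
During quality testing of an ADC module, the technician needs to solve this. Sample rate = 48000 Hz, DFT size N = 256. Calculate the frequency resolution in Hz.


DFT frequency resolution:
df = fs / N
   = 48000 / 256
   = 187.5 Hz

187.5 Hz


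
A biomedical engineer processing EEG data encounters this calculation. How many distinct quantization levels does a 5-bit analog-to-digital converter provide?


Number of quantization levels = 2^N
= 2^5
= 32

32


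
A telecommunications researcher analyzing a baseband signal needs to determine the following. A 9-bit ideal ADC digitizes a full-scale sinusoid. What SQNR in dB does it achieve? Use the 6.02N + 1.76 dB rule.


Theoretical SNR for a full-scale sinusoid:
SNR = 6.02 * N + 1.76
    = 6.02 * 9 + 1.76
    = 54.18 + 1.76
    = 55.94 dB

55.94 dB


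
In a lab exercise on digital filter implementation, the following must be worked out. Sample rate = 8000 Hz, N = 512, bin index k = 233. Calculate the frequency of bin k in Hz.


Frequency of DFT bin k:
f_k = k * fs / N
    = 233 * 8000 / 512
    = 1864000 / 512
    = 3640.625 Hz

3640.625 Hz


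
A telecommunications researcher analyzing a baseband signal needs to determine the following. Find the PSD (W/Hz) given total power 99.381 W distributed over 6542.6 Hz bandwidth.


Power spectral density:
PSD = P / BW
    = 99.381 / 6542.6
    = 0.01518983 W/Hz

0.01518983 W/Hz


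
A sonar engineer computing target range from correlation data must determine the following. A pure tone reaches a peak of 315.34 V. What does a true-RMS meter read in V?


RMS voltage for a sinusoidal waveform:
V_rms = V_peak / sqrt(2)
      = 315.34 / 1.414214
      = 222.979 V

222.979 V


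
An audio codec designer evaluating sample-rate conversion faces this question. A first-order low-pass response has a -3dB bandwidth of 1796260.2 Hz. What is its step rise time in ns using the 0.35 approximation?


Rise time from bandwidth relationship:
tr = 0.35 / BW
   = 0.35 / 1796260.2
   = 1.948492763e-07 s
   = 194.8493 ns

194.8493 ns


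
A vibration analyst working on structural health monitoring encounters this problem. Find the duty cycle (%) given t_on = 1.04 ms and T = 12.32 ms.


Duty cycle as a percentage:
DC = (t_on / T) * 100
   = (1.04 / 12.32) * 100
   = 0.084416 * 100
   = 8.44 %

8.44 %


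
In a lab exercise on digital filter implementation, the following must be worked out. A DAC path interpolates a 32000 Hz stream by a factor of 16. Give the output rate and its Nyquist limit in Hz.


Step 1 — output sample rate after interpolation by L:
fs_out = L * fs_in = 16 * 32000 = 512000 Hz

Step 2 — Nyquist frequency of the output stream:
f_Nyq = fs_out / 2 = 512000 / 2 = 256000.0 Hz

fs_out = 512000 Hz; f_Nyquist = 256000.0 Hz


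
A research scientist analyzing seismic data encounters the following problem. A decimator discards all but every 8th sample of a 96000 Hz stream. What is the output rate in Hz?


Decimation reduces the sample rate:
fs_out = fs_in / M
       = 96000 / 8
       = 12000.0 Hz

12000.0 Hz


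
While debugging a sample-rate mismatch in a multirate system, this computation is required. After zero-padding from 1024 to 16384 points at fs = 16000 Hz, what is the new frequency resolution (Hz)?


Frequency resolution after zero-padding:
N_padded = 1024 * 16 = 16384
df = fs / N_padded
   = 16000 / 16384
   = 0.9766 Hz

0.9766 Hz


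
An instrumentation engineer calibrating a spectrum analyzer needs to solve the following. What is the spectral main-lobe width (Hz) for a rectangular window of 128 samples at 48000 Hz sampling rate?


Main lobe width for a rectangular window:
Width = 2 * fs / N
      = 2 * 48000 / 128
      = 96000 / 128
      = 750.0 Hz

750.0 Hz


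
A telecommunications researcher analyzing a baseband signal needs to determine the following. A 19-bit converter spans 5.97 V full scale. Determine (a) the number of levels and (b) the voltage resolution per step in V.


Step 1 — number of quantization levels:
L = 2^N = 2^19 = 524288

Step 2 — LSB step size:
delta = Vfs / L
      = 5.97 / 524288
      = 1.139e-05 V

Levels = 524288; step size = 1.139e-05 V


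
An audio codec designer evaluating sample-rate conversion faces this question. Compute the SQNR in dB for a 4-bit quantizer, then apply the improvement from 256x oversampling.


Step 1 — baseline SQNR at Nyquist:
SQNR_base = 6.02*N + 1.76
          = 6.02*4 + 1.76
          = 25.84 dB

Step 2 — oversampling processing gain:
G = 10*log10(OSR) = 10*log10(256) = 24.08 dB

Step 3 — total:
SQNR_total = 25.84 + 24.08 = 49.92 dB

Base SQNR = 25.84 dB; oversampled SQNR = 49.92 dB


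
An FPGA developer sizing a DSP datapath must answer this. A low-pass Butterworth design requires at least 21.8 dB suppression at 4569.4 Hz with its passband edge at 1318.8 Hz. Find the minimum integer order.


Butterworth filter order formula:
n = log10(10^(A/10) - 1) / (2 * log10(f_stop/f_pass))
10^(21.8/10) - 1 = 150.3561
f_stop/f_pass = 4569.4 / 1318.8 = 3.4648
n = 2.017 -> ceil = 3

3


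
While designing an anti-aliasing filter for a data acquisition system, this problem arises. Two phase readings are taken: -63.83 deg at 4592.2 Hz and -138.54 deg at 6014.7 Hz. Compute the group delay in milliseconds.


Group delay from phase difference:
tau = -d(phi)/d(omega)
d(phi) = -74.71 deg = -1.303935 rad
d(omega) = 2*pi*(6014.7 - 4592.2) = 8937.8311 rad/s
tau = -(-1.303935) / 8937.8311
    = 0.1459 ms

0.1459 ms


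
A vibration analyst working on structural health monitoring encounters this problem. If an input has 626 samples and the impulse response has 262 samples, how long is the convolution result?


Linear convolution output length:
L = N + M - 1
  = 626 + 262 - 1
  = 887 samples

887


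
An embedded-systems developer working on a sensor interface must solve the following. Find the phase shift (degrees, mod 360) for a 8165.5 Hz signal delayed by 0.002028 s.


Phase shift from frequency and time delay:
phi = 360 * f * t_delay
    = 360 * 8165.5 * 0.002028
    = 5961.47 degrees
    mod 360 = 201.47 degrees

201.47 degrees


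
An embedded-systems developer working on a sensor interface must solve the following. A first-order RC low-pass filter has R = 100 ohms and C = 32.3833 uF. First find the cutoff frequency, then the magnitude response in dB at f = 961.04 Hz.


Step 1 — cutoff frequency:
fc = 1 / (2*pi*R*C)
C = 32.3833 uF = 3.23833e-05 F
fc = 1 / (2*pi*100*3.23833e-05)
   = 49.1472 Hz

Step 2 — magnitude at f = 961.04 Hz:
|H(f)| = 1 / sqrt(1 + (f/fc)^2)
f/fc = 961.04 / 49.1472 = 19.554318
|H| = 1 / sqrt(1 + 382.371352) = 0.0510729
|H|_dB = 20*log10(0.0510729) = -25.84 dB

fc = 49.1472 Hz; |H(961.04 Hz)| = -25.84 dB


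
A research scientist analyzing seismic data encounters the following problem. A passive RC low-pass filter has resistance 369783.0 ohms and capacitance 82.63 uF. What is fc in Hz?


Cutoff frequency of a first-order RC filter:
fc = 1 / (2 * pi * R * C)
C = 82.63 uF = 8.263e-05 F
fc = 1 / (2 * pi * 369783.0 * 8.263e-05)
   = 1 / 191.98379074131
   = 0.005209 Hz

0.005209 Hz


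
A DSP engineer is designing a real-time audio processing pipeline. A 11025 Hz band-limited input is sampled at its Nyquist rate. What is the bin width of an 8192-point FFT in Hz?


Step 1 — Nyquist sampling rate:
fs = 2 * fmax = 2 * 11025 = 22050 Hz

Step 2 — DFT bin spacing:
df = fs / N = 22050 / 8192 = 2.6917 Hz

2.6917 Hz


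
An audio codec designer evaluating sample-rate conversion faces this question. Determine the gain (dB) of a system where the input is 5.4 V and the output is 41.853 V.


Voltage gain in dB:
G = 20 * log10(Vout / Vin)
  = 20 * log10(41.853 / 5.4)
  = 20 * log10(7.750556)
  = 20 * 0.889333
  = 17.79 dB

17.79 dB


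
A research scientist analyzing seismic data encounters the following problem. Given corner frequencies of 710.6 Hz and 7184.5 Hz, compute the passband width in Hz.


Bandwidth is the difference of -3dB frequencies:
BW = f_high - f_low
   = 7184.5 - 710.6
   = 6473.9 Hz

6473.9 Hz


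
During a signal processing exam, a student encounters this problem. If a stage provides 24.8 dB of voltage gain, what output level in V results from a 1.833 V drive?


Output voltage from dB gain:
V_out = V_in * 10^(gain_dB / 20)
      = 1.833 * 10^(24.8 / 20)
      = 1.833 * 17.378008
      = 31.8539 V

31.8539 V


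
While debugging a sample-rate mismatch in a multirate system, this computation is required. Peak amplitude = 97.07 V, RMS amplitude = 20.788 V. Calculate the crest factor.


Crest factor is the ratio of peak to RMS:
CF = V_peak / V_rms
   = 97.07 / 20.788
   = 4.6695

4.6695


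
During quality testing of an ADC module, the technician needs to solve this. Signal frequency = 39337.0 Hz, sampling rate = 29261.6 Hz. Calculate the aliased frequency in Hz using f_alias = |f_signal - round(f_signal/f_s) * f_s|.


Compute the nearest integer multiple of fs to the signal:
n = round(39337.0 / 29261.6) = 1
f_alias = |39337.0 - 1 * 29261.6|
        = |39337.0 - 29261.6|
        = 10075.4 Hz

10075.4


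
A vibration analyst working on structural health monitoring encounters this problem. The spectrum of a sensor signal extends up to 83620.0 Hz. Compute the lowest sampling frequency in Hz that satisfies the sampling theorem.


The Nyquist rate is twice the maximum frequency component.
fs_min = 2 * fmax
      = 2 * 83620.0
      = 167240.0 Hz

167240.0


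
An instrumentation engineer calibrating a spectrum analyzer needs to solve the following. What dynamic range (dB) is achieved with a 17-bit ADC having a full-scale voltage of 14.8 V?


Dynamic range from full-scale to LSB:
V_min = V_max / 2^bits = 14.8 / 2^17
DR = 20 * log10(V_max / V_min)
   = 20 * log10(2^17)
   = 20 * 17 * log10(2)
   = 102.35 dB

102.35 dB


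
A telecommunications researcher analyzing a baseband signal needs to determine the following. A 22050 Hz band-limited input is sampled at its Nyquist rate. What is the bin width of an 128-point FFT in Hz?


Step 1 — Nyquist sampling rate:
fs = 2 * fmax = 2 * 22050 = 44100 Hz

Step 2 — DFT bin spacing:
df = fs / N = 44100 / 128 = 344.5312 Hz

344.5312 Hz
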